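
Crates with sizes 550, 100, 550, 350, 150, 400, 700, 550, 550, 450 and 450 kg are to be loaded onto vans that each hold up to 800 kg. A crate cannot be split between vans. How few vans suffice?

Total = 700 + 550 + 550 + 550 + 550 + 450 + 450 + 400 + 350 + 150 + 100 = 4800 kg.
Lower bound: ⌈4800/800⌉ = 6 vans.
Also, 7 crates each exceed 400 kg, and no two of those can share a van, so at least 7 vans are needed.
A packing using 8 vans:
  van 1: 700 + 100 = 800
  van 2: 550 + 150 = 700
  van 3: 550 = 550
  van 4: 550 = 550
  van 5: 550 = 550
  van 6: 450 + 350 = 800
  van 7: 450 = 450
  van 8: 400 = 400
No arrangement into 7 vans stays within capacity, so 8 is optimal.

8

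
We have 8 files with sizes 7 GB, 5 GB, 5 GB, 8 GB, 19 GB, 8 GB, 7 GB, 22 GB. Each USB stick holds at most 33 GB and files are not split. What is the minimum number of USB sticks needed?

Total = 22 + 19 + 8 + 8 + 7 + 7 + 5 + 5 = 81 GB.
Lower bound: ⌈81/33⌉ = 3 USB sticks.
A packing using 3 USB sticks:
  USB stick 1: 22 + 8 = 30
  USB stick 2: 19 + 8 + 5 = 32
  USB stick 3: 7 + 7 + 5 = 19
This matches the lower bound, so 3 is optimal.

3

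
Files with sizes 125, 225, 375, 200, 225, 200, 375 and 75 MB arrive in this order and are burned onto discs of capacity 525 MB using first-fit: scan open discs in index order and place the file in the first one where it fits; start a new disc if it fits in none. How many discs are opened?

5

  125 → disc 1 (new)  [load 125/525]
  225 → disc 1  [load 350/525]
  375 → disc 2 (new)  [load 375/525]
  200 → disc 3 (new)  [load 200/525]
  225 → disc 3  [load 425/525]
  200 → disc 4 (new)  [load 200/525]
  375 → disc 5 (new)  [load 375/525]
  75 → disc 1  [load 425/525]
5 discs opened.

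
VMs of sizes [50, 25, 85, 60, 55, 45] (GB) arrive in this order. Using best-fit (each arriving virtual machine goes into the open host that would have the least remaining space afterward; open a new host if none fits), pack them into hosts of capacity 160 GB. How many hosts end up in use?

  50 → host 1 (new)  [load 50/160]
  25 → host 1  [load 75/160]
  85 → host 1  [load 160/160]
  60 → host 2 (new)  [load 60/160]
  55 → host 2  [load 115/160]
  45 → host 2  [load 160/160]
2 hosts opened.

2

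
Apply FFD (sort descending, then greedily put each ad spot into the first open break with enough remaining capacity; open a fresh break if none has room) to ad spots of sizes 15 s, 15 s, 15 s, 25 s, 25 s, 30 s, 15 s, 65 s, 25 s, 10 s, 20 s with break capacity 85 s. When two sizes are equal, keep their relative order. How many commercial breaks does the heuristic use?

Sorted descending: 65, 30, 25, 25, 25, 20, 15, 15, 15, 15, 10.
  65 → break 1 (new)  [load 65/85]
  30 → break 2 (new)  [load 30/85]
  25 → break 2  [load 55/85]
  25 → break 2  [load 80/85]
  25 → break 3 (new)  [load 25/85]
  20 → break 1  [load 85/85]
  15 → break 3  [load 40/85]
  15 → break 3  [load 55/85]
  15 → break 3  [load 70/85]
  15 → break 3  [load 85/85]
  10 → break 4 (new)  [load 10/85]
4 commercial breaks opened.

4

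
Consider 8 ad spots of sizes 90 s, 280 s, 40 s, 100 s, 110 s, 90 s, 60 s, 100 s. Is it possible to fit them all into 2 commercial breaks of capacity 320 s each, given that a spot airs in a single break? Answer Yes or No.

Total = 870 s; ⌈870/320⌉ = 3.
At least 3 commercial breaks are required, but only 2 are allowed.

No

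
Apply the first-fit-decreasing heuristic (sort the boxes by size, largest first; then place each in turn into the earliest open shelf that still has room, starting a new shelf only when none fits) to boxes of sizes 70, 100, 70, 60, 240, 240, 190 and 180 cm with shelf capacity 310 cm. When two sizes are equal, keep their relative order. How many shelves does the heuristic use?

Sorted descending: 240, 240, 190, 180, 100, 70, 70, 60.
  240 → shelf 1 (new)  [load 240/310]
  240 → shelf 2 (new)  [load 240/310]
  190 → shelf 3 (new)  [load 190/310]
  180 → shelf 4 (new)  [load 180/310]
  100 → shelf 3  [load 290/310]
  70 → shelf 1  [load 310/310]
  70 → shelf 2  [load 310/310]
  60 → shelf 4  [load 240/310]
4 shelves opened.

4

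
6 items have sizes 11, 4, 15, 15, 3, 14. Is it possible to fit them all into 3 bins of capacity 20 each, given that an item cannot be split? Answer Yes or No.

Total = 62; ⌈62/20⌉ = 4.
At least 4 bins are required, but only 3 are allowed.

No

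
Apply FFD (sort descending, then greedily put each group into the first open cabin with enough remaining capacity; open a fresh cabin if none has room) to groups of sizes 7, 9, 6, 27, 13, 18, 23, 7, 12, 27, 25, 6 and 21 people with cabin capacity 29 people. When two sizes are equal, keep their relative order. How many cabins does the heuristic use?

Sorted descending: 27, 27, 25, 23, 21, 18, 13, 12, 9, 7, 7, 6, 6.
  27 → cabin 1 (new)  [load 27/29]
  27 → cabin 2 (new)  [load 27/29]
  25 → cabin 3 (new)  [load 25/29]
  23 → cabin 4 (new)  [load 23/29]
  21 → cabin 5 (new)  [load 21/29]
  18 → cabin 6 (new)  [load 18/29]
  13 → cabin 7 (new)  [load 13/29]
  12 → cabin 7  [load 25/29]
  9 → cabin 6  [load 27/29]
  7 → cabin 5  [load 28/29]
  7 → cabin 8 (new)  [load 7/29]
  6 → cabin 4  [load 29/29]
  6 → cabin 8  [load 13/29]
8 cabins opened.

8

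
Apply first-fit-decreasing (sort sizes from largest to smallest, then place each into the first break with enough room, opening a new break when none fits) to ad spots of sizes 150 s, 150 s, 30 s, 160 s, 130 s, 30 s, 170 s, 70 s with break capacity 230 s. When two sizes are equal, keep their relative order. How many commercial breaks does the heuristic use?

Sorted descending: 170, 160, 150, 150, 130, 70, 30, 30.
  170 → break 1 (new)  [load 170/230]
  160 → break 2 (new)  [load 160/230]
  150 → break 3 (new)  [load 150/230]
  150 → break 4 (new)  [load 150/230]
  130 → break 5 (new)  [load 130/230]
  70 → break 2  [load 230/230]
  30 → break 1  [load 200/230]
  30 → break 1  [load 230/230]
5 commercial breaks opened.

5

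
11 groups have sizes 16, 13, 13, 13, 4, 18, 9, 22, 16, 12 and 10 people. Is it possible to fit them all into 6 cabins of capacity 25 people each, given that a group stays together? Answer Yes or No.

Total = 146 people; ⌈146/25⌉ = 6.
7 groups each exceed half the capacity and cannot share a cabin, forcing at least 7 cabins.
At least 7 cabins are required, but only 6 are allowed.

No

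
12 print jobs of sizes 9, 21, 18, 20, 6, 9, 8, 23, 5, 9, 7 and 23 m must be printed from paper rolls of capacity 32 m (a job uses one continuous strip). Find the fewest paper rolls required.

5

Total = 23 + 23 + 21 + 20 + 18 + 9 + 9 + 9 + 8 + 7 + 6 + 5 = 158 m.
Lower bound: ⌈158/32⌉ = 5 paper rolls.
A packing using 5 paper rolls:
  roll 1: 23 + 9 = 32
  roll 2: 23 + 9 = 32
  roll 3: 21 + 9 = 30
  roll 4: 20 + 7 + 5 = 32
  roll 5: 18 + 8 + 6 = 32
This matches the lower bound, so 5 is optimal.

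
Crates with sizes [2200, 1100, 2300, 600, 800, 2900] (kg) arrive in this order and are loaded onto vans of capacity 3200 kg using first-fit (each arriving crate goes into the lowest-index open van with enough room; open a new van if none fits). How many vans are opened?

4

  2200 → van 1 (new)  [load 2200/3200]
  1100 → van 2 (new)  [load 1100/3200]
  2300 → van 3 (new)  [load 2300/3200]
  600 → van 1  [load 2800/3200]
  800 → van 2  [load 1900/3200]
  2900 → van 4 (new)  [load 2900/3200]
4 vans opened.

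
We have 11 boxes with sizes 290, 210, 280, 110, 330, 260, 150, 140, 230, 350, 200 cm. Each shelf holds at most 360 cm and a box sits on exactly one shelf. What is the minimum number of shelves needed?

8

Total = 350 + 330 + 290 + 280 + 260 + 230 + 210 + 200 + 150 + 140 + 110 = 2550 cm.
Lower bound: ⌈2550/360⌉ = 8 shelves.
A packing using 8 shelves:
  shelf 1: 350 = 350
  shelf 2: 330 = 330
  shelf 3: 290 = 290
  shelf 4: 280 = 280
  shelf 5: 260 = 260
  shelf 6: 230 + 110 = 340
  shelf 7: 210 + 150 = 360
  shelf 8: 200 + 140 = 340
This matches the lower bound, so 8 is optimal.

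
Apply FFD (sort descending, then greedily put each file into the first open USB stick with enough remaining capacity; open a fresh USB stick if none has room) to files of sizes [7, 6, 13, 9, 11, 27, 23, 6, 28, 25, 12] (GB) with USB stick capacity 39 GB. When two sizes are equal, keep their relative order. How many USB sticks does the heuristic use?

Sorted descending: 28, 27, 25, 23, 13, 12, 11, 9, 7, 6, 6.
  28 → USB stick 1 (new)  [load 28/39]
  27 → USB stick 2 (new)  [load 27/39]
  25 → USB stick 3 (new)  [load 25/39]
  23 → USB stick 4 (new)  [load 23/39]
  13 → USB stick 3  [load 38/39]
  12 → USB stick 2  [load 39/39]
  11 → USB stick 1  [load 39/39]
  9 → USB stick 4  [load 32/39]
  7 → USB stick 4  [load 39/39]
  6 → USB stick 5 (new)  [load 6/39]
  6 → USB stick 5  [load 12/39]
5 USB sticks opened.

5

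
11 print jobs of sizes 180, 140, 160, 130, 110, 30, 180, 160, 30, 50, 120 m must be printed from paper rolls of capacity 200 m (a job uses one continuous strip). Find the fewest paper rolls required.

8

Total = 180 + 180 + 160 + 160 + 140 + 130 + 120 + 110 + 50 + 30 + 30 = 1290 m.
Lower bound: ⌈1290/200⌉ = 7 paper rolls.
Also, 8 print jobs each exceed 100 m, and no two of those can share a roll, so at least 8 paper rolls are needed.
A packing using 8 paper rolls:
  roll 1: 180 = 180
  roll 2: 180 = 180
  roll 3: 160 + 30 = 190
  roll 4: 160 + 30 = 190
  roll 5: 140 + 50 = 190
  roll 6: 130 = 130
  roll 7: 120 = 120
  roll 8: 110 = 110
This matches the lower bound, so 8 is optimal.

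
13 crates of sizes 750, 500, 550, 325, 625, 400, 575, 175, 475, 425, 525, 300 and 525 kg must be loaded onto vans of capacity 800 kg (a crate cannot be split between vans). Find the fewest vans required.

10

Total = 750 + 625 + 575 + 550 + 525 + 525 + 500 + 475 + 425 + 400 + 325 + 300 + 175 = 6150 kg.
Lower bound: ⌈6150/800⌉ = 8 vans.
Also, 9 crates each exceed 400 kg, and no two of those can share a van, so at least 9 vans are needed.
A packing using 10 vans:
  van 1: 750 = 750
  van 2: 625 + 175 = 800
  van 3: 575 = 575
  van 4: 550 = 550
  van 5: 525 = 525
  van 6: 525 = 525
  van 7: 500 + 300 = 800
  van 8: 475 + 325 = 800
  van 9: 425 = 425
  van 10: 400 = 400
No arrangement into 9 vans stays within capacity, so 10 is optimal.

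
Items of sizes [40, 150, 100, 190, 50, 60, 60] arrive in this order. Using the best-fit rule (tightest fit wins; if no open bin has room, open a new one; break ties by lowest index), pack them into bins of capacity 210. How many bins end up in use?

4

  40 → bin 1 (new)  [load 40/210]
  150 → bin 1  [load 190/210]
  100 → bin 2 (new)  [load 100/210]
  190 → bin 3 (new)  [load 190/210]
  50 → bin 2  [load 150/210]
  60 → bin 2  [load 210/210]
  60 → bin 4 (new)  [load 60/210]
4 bins opened.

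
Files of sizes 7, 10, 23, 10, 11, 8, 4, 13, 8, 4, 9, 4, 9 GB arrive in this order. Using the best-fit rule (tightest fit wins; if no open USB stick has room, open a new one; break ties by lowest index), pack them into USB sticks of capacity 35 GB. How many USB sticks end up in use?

  7 → USB stick 1 (new)  [load 7/35]
  10 → USB stick 1  [load 17/35]
  23 → USB stick 2 (new)  [load 23/35]
  10 → USB stick 2  [load 33/35]
  11 → USB stick 1  [load 28/35]
  8 → USB stick 3 (new)  [load 8/35]
  4 → USB stick 1  [load 32/35]
  13 → USB stick 3  [load 21/35]
  8 → USB stick 3  [load 29/35]
  4 → USB stick 3  [load 33/35]
  9 → USB stick 4 (new)  [load 9/35]
  4 → USB stick 4  [load 13/35]
  9 → USB stick 4  [load 22/35]
4 USB sticks opened.

4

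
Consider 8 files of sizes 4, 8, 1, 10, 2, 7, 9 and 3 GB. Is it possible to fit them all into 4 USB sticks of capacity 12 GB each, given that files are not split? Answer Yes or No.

Yes

A valid assignment using 4 USB sticks:
  USB stick 1: 10 + 2 = 12
  USB stick 2: 9 + 3 = 12
  USB stick 3: 8 + 4 = 12
  USB stick 4: 7 + 1 = 8
Every load is within 12 GB, so 4 USB sticks suffice.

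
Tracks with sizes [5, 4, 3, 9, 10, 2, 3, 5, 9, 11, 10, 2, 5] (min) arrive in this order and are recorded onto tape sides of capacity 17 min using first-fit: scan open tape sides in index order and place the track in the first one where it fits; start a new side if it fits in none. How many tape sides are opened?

  5 → side 1 (new)  [load 5/17]
  4 → side 1  [load 9/17]
  3 → side 1  [load 12/17]
  9 → side 2 (new)  [load 9/17]
  10 → side 3 (new)  [load 10/17]
  2 → side 1  [load 14/17]
  3 → side 1  [load 17/17]
  5 → side 2  [load 14/17]
  9 → side 4 (new)  [load 9/17]
  11 → side 5 (new)  [load 11/17]
  10 → side 6 (new)  [load 10/17]
  2 → side 2  [load 16/17]
  5 → side 3  [load 15/17]
6 tape sides opened.

6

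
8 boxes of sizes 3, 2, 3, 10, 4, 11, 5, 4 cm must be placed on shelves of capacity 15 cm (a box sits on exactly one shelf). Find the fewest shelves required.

Total = 11 + 10 + 5 + 4 + 4 + 3 + 3 + 2 = 42 cm.
Lower bound: ⌈42/15⌉ = 3 shelves.
A packing using 3 shelves:
  shelf 1: 11 + 4 = 15
  shelf 2: 10 + 5 = 15
  shelf 3: 4 + 3 + 3 + 2 = 12
This matches the lower bound, so 3 is optimal.

3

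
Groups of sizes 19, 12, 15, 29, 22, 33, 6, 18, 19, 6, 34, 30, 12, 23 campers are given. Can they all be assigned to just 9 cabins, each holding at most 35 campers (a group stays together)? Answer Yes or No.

A valid assignment using 9 cabins:
  cabin 1: 34 = 34
  cabin 2: 33 = 33
  cabin 3: 30 = 30
  cabin 4: 29 + 6 = 35
  cabin 5: 23 + 12 = 35
  cabin 6: 22 + 12 = 34
  cabin 7: 19 + 15 = 34
  cabin 8: 19 + 6 = 25
  cabin 9: 18 = 18
Every load is within 35 campers, so 9 cabins suffice.

Yes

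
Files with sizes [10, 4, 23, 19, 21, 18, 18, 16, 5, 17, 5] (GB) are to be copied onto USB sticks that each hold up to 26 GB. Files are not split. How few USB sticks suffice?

Total = 23 + 21 + 19 + 18 + 18 + 17 + 16 + 10 + 5 + 5 + 4 = 156 GB.
Lower bound: ⌈156/26⌉ = 6 USB sticks.
Also, 7 files each exceed 13 GB, and no two of those can share a USB stick, so at least 7 USB sticks are needed.
A packing using 7 USB sticks:
  USB stick 1: 23 = 23
  USB stick 2: 21 + 5 = 26
  USB stick 3: 19 + 5 = 24
  USB stick 4: 18 + 4 = 22
  USB stick 5: 18 = 18
  USB stick 6: 17 = 17
  USB stick 7: 16 + 10 = 26
This matches the lower bound, so 7 is optimal.

7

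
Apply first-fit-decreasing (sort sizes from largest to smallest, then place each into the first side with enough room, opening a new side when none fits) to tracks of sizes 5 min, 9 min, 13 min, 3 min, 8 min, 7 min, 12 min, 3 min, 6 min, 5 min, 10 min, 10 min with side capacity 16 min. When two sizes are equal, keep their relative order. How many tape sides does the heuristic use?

6

Sorted descending: 13, 12, 10, 10, 9, 8, 7, 6, 5, 5, 3, 3.
  13 → side 1 (new)  [load 13/16]
  12 → side 2 (new)  [load 12/16]
  10 → side 3 (new)  [load 10/16]
  10 → side 4 (new)  [load 10/16]
  9 → side 5 (new)  [load 9/16]
  8 → side 6 (new)  [load 8/16]
  7 → side 5  [load 16/16]
  6 → side 3  [load 16/16]
  5 → side 4  [load 15/16]
  5 → side 6  [load 13/16]
  3 → side 1  [load 16/16]
  3 → side 2  [load 15/16]
6 tape sides opened.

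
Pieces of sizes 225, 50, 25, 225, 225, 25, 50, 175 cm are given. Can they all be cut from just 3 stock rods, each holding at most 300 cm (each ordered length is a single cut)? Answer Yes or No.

Total = 1000 cm; ⌈1000/300⌉ = 4.
At least 4 stock rods are required, but only 3 are allowed.

No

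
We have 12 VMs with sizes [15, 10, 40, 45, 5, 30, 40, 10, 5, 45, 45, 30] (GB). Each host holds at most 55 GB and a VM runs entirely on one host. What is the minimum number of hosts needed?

7

Total = 45 + 45 + 45 + 40 + 40 + 30 + 30 + 15 + 10 + 10 + 5 + 5 = 320 GB.
Lower bound: ⌈320/55⌉ = 6 hosts.
Also, 7 VMs each exceed 55/2 GB, and no two of those can share a host, so at least 7 hosts are needed.
A packing using 7 hosts:
  host 1: 45 + 10 = 55
  host 2: 45 + 10 = 55
  host 3: 45 + 5 + 5 = 55
  host 4: 40 + 15 = 55
  host 5: 40 = 40
  host 6: 30 = 30
  host 7: 30 = 30
This matches the lower bound, so 7 is optimal.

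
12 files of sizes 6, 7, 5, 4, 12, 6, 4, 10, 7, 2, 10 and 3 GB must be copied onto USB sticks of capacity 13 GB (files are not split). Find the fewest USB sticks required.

Total = 12 + 10 + 10 + 7 + 7 + 6 + 6 + 5 + 4 + 4 + 3 + 2 = 76 GB.
Lower bound: ⌈76/13⌉ = 6 USB sticks.
A packing using 6 USB sticks:
  USB stick 1: 12 = 12
  USB stick 2: 10 + 3 = 13
  USB stick 3: 10 + 2 = 12
  USB stick 4: 7 + 6 = 13
  USB stick 5: 7 + 6 = 13
  USB stick 6: 5 + 4 + 4 = 13
This matches the lower bound, so 6 is optimal.

6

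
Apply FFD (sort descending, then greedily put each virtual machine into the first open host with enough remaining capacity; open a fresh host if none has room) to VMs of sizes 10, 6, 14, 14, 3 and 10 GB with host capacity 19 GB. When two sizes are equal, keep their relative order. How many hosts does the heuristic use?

Sorted descending: 14, 14, 10, 10, 6, 3.
  14 → host 1 (new)  [load 14/19]
  14 → host 2 (new)  [load 14/19]
  10 → host 3 (new)  [load 10/19]
  10 → host 4 (new)  [load 10/19]
  6 → host 3  [load 16/19]
  3 → host 1  [load 17/19]
4 hosts opened.

4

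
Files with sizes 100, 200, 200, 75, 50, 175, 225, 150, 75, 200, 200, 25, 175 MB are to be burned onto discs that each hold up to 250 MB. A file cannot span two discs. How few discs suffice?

8

Total = 225 + 200 + 200 + 200 + 200 + 175 + 175 + 150 + 100 + 75 + 75 + 50 + 25 = 1850 MB.
Lower bound: ⌈1850/250⌉ = 8 discs.
A packing using 8 discs:
  disc 1: 225 + 25 = 250
  disc 2: 200 + 50 = 250
  disc 3: 200 = 200
  disc 4: 200 = 200
  disc 5: 200 = 200
  disc 6: 175 + 75 = 250
  disc 7: 175 + 75 = 250
  disc 8: 150 + 100 = 250
This matches the lower bound, so 8 is optimal.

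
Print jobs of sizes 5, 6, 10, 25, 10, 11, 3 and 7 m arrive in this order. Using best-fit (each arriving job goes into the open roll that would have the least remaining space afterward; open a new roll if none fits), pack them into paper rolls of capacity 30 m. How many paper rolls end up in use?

3

  5 → roll 1 (new)  [load 5/30]
  6 → roll 1  [load 11/30]
  10 → roll 1  [load 21/30]
  25 → roll 2 (new)  [load 25/30]
  10 → roll 3 (new)  [load 10/30]
  11 → roll 3  [load 21/30]
  3 → roll 2  [load 28/30]
  7 → roll 1  [load 28/30]
3 paper rolls opened.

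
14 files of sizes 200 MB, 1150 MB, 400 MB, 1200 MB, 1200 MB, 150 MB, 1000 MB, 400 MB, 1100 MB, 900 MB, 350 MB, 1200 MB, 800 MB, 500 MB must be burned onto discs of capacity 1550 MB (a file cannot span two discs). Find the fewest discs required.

Total = 1200 + 1200 + 1200 + 1150 + 1100 + 1000 + 900 + 800 + 500 + 400 + 400 + 350 + 200 + 150 = 10550 MB.
Lower bound: ⌈10550/1550⌉ = 7 discs.
Also, 8 files each exceed 775 MB, and no two of those can share a disc, so at least 8 discs are needed.
A packing using 8 discs:
  disc 1: 1200 + 350 = 1550
  disc 2: 1200 + 200 + 150 = 1550
  disc 3: 1200 = 1200
  disc 4: 1150 + 400 = 1550
  disc 5: 1100 + 400 = 1500
  disc 6: 1000 + 500 = 1500
  disc 7: 900 = 900
  disc 8: 800 = 800
This matches the lower bound, so 8 is optimal.

8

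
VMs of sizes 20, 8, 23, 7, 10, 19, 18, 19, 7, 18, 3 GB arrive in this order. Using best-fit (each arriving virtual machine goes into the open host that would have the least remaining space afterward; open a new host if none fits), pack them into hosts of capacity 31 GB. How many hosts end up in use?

6

  20 → host 1 (new)  [load 20/31]
  8 → host 1  [load 28/31]
  23 → host 2 (new)  [load 23/31]
  7 → host 2  [load 30/31]
  10 → host 3 (new)  [load 10/31]
  19 → host 3  [load 29/31]
  18 → host 4 (new)  [load 18/31]
  19 → host 5 (new)  [load 19/31]
  7 → host 5  [load 26/31]
  18 → host 6 (new)  [load 18/31]
  3 → host 1  [load 31/31]
6 hosts opened.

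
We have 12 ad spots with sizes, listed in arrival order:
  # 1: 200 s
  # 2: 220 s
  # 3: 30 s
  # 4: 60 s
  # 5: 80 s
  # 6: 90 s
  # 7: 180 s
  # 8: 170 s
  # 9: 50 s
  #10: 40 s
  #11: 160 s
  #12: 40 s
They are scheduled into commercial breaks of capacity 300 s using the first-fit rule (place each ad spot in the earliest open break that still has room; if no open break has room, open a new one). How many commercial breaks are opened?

  200 → break 1 (new)  [load 200/300]
  220 → break 2 (new)  [load 220/300]
  30 → break 1  [load 230/300]
  60 → break 1  [load 290/300]
  80 → break 2  [load 300/300]
  90 → break 3 (new)  [load 90/300]
  180 → break 3  [load 270/300]
  170 → break 4 (new)  [load 170/300]
  50 → break 4  [load 220/300]
  40 → break 4  [load 260/300]
  160 → break 5 (new)  [load 160/300]
  40 → break 4  [load 300/300]
5 commercial breaks opened.

5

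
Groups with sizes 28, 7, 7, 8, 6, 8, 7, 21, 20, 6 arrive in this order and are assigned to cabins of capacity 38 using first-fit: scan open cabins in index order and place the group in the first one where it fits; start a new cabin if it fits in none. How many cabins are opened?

4

  28 → cabin 1 (new)  [load 28/38]
  7 → cabin 1  [load 35/38]
  7 → cabin 2 (new)  [load 7/38]
  8 → cabin 2  [load 15/38]
  6 → cabin 2  [load 21/38]
  8 → cabin 2  [load 29/38]
  7 → cabin 2  [load 36/38]
  21 → cabin 3 (new)  [load 21/38]
  20 → cabin 4 (new)  [load 20/38]
  6 → cabin 3  [load 27/38]
4 cabins opened.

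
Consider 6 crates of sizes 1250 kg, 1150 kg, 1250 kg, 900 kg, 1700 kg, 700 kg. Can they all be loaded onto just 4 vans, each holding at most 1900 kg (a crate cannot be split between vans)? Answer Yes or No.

No

Total = 6950 kg; ⌈6950/1900⌉ = 4.
The bound of 4 does not rule out 4, but exhaustive search shows no assignment into 4 vans of capacity 1900 kg exists — the minimum is 5.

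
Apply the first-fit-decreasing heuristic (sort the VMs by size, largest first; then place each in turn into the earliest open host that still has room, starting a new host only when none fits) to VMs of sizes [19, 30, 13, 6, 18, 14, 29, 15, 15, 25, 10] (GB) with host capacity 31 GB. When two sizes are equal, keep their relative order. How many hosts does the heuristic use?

Sorted descending: 30, 29, 25, 19, 18, 15, 15, 14, 13, 10, 6.
  30 → host 1 (new)  [load 30/31]
  29 → host 2 (new)  [load 29/31]
  25 → host 3 (new)  [load 25/31]
  19 → host 4 (new)  [load 19/31]
  18 → host 5 (new)  [load 18/31]
  15 → host 6 (new)  [load 15/31]
  15 → host 6  [load 30/31]
  14 → host 7 (new)  [load 14/31]
  13 → host 5  [load 31/31]
  10 → host 4  [load 29/31]
  6 → host 3  [load 31/31]
7 hosts opened.

7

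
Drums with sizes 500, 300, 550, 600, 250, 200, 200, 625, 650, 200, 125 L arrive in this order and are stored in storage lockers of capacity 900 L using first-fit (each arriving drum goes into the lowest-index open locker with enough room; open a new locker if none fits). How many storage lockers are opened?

6

  500 → locker 1 (new)  [load 500/900]
  300 → locker 1  [load 800/900]
  550 → locker 2 (new)  [load 550/900]
  600 → locker 3 (new)  [load 600/900]
  250 → locker 2  [load 800/900]
  200 → locker 3  [load 800/900]
  200 → locker 4 (new)  [load 200/900]
  625 → locker 4  [load 825/900]
  650 → locker 5 (new)  [load 650/900]
  200 → locker 5  [load 850/900]
  125 → locker 6 (new)  [load 125/900]
6 storage lockers opened.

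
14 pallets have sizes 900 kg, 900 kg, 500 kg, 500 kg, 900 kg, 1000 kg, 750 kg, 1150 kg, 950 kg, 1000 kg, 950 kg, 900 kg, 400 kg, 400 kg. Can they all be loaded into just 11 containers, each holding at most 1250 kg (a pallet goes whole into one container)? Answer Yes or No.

No

Total = 11200 kg; ⌈11200/1250⌉ = 9.
10 pallets each exceed half the capacity and cannot share a container, forcing at least 10 containers.
The bound of 10 does not rule out 11, but exhaustive search shows no assignment into 11 containers of capacity 1250 kg exists — the minimum is 12.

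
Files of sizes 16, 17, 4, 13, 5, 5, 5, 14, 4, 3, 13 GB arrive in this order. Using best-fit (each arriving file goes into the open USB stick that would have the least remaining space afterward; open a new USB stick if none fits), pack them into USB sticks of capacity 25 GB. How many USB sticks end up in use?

  16 → USB stick 1 (new)  [load 16/25]
  17 → USB stick 2 (new)  [load 17/25]
  4 → USB stick 2  [load 21/25]
  13 → USB stick 3 (new)  [load 13/25]
  5 → USB stick 1  [load 21/25]
  5 → USB stick 3  [load 18/25]
  5 → USB stick 3  [load 23/25]
  14 → USB stick 4 (new)  [load 14/25]
  4 → USB stick 1  [load 25/25]
  3 → USB stick 2  [load 24/25]
  13 → USB stick 5 (new)  [load 13/25]
5 USB sticks opened.

5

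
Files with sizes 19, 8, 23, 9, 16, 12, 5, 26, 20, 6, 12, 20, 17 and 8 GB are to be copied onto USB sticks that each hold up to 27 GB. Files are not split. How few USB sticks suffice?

Total = 26 + 23 + 20 + 20 + 19 + 17 + 16 + 12 + 12 + 9 + 8 + 8 + 6 + 5 = 201 GB.
Lower bound: ⌈201/27⌉ = 8 USB sticks.
A packing using 8 USB sticks:
  USB stick 1: 26 = 26
  USB stick 2: 23 = 23
  USB stick 3: 20 + 6 = 26
  USB stick 4: 20 + 5 = 25
  USB stick 5: 19 + 8 = 27
  USB stick 6: 17 + 9 = 26
  USB stick 7: 16 + 8 = 24
  USB stick 8: 12 + 12 = 24
This matches the lower bound, so 8 is optimal.

8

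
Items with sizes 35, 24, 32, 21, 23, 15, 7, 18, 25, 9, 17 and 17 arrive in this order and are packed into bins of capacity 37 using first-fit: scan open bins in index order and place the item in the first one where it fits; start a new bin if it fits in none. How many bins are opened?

8

  35 → bin 1 (new)  [load 35/37]
  24 → bin 2 (new)  [load 24/37]
  32 → bin 3 (new)  [load 32/37]
  21 → bin 4 (new)  [load 21/37]
  23 → bin 5 (new)  [load 23/37]
  15 → bin 4  [load 36/37]
  7 → bin 2  [load 31/37]
  18 → bin 6 (new)  [load 18/37]
  25 → bin 7 (new)  [load 25/37]
  9 → bin 5  [load 32/37]
  17 → bin 6  [load 35/37]
  17 → bin 8 (new)  [load 17/37]
8 bins opened.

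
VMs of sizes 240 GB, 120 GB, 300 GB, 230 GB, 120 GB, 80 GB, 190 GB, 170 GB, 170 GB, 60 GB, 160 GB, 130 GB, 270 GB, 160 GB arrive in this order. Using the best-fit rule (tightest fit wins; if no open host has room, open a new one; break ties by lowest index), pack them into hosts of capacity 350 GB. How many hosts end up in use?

  240 → host 1 (new)  [load 240/350]
  120 → host 2 (new)  [load 120/350]
  300 → host 3 (new)  [load 300/350]
  230 → host 2  [load 350/350]
  120 → host 4 (new)  [load 120/350]
  80 → host 1  [load 320/350]
  190 → host 4  [load 310/350]
  170 → host 5 (new)  [load 170/350]
  170 → host 5  [load 340/350]
  60 → host 6 (new)  [load 60/350]
  160 → host 6  [load 220/350]
  130 → host 6  [load 350/350]
  270 → host 7 (new)  [load 270/350]
  160 → host 8 (new)  [load 160/350]
8 hosts opened.

8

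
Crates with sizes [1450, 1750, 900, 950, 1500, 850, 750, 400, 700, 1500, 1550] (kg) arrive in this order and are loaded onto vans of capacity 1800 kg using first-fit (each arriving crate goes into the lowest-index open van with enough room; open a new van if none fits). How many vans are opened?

  1450 → van 1 (new)  [load 1450/1800]
  1750 → van 2 (new)  [load 1750/1800]
  900 → van 3 (new)  [load 900/1800]
  950 → van 4 (new)  [load 950/1800]
  1500 → van 5 (new)  [load 1500/1800]
  850 → van 3  [load 1750/1800]
  750 → van 4  [load 1700/1800]
  400 → van 6 (new)  [load 400/1800]
  700 → van 6  [load 1100/1800]
  1500 → van 7 (new)  [load 1500/1800]
  1550 → van 8 (new)  [load 1550/1800]
8 vans opened.

8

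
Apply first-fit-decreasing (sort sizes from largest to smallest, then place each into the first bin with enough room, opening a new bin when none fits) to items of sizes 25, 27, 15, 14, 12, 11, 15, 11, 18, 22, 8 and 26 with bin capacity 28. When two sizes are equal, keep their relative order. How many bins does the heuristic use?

Sorted descending: 27, 26, 25, 22, 18, 15, 15, 14, 12, 11, 11, 8.
  27 → bin 1 (new)  [load 27/28]
  26 → bin 2 (new)  [load 26/28]
  25 → bin 3 (new)  [load 25/28]
  22 → bin 4 (new)  [load 22/28]
  18 → bin 5 (new)  [load 18/28]
  15 → bin 6 (new)  [load 15/28]
  15 → bin 7 (new)  [load 15/28]
  14 → bin 8 (new)  [load 14/28]
  12 → bin 6  [load 27/28]
  11 → bin 7  [load 26/28]
  11 → bin 8  [load 25/28]
  8 → bin 5  [load 26/28]
8 bins opened.

8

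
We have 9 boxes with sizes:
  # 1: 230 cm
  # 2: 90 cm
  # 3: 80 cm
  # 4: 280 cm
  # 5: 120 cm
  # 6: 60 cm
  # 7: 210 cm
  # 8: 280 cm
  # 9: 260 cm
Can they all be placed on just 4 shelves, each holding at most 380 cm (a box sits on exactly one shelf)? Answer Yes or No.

No

Total = 1610 cm; ⌈1610/380⌉ = 5.
At least 5 shelves are required, but only 4 are allowed.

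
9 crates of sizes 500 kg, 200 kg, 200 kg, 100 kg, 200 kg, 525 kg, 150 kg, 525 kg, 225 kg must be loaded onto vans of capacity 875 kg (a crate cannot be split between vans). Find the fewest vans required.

4

Total = 525 + 525 + 500 + 225 + 200 + 200 + 200 + 150 + 100 = 2625 kg.
Lower bound: ⌈2625/875⌉ = 3 vans.
A packing using 4 vans:
  van 1: 525 + 225 + 100 = 850
  van 2: 525 + 200 + 150 = 875
  van 3: 500 + 200 = 700
  van 4: 200 = 200
No arrangement into 3 vans stays within capacity, so 4 is optimal.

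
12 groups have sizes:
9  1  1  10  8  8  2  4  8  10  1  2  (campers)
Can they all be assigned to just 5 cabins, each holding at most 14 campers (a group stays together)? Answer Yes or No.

Total = 64 campers; ⌈64/14⌉ = 5.
6 groups each exceed half the capacity and cannot share a cabin, forcing at least 6 cabins.
At least 6 cabins are required, but only 5 are allowed.

No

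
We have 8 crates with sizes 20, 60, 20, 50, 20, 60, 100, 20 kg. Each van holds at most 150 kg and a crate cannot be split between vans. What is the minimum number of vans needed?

3

Total = 100 + 60 + 60 + 50 + 20 + 20 + 20 + 20 = 350 kg.
Lower bound: ⌈350/150⌉ = 3 vans.
A packing using 3 vans:
  van 1: 100 + 50 = 150
  van 2: 60 + 60 + 20 = 140
  van 3: 20 + 20 + 20 = 60
This matches the lower bound, so 3 is optimal.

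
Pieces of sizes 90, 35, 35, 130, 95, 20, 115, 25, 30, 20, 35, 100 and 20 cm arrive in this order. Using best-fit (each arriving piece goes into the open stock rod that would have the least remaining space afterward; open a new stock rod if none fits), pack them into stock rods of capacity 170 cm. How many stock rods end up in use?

5

  90 → stock rod 1 (new)  [load 90/170]
  35 → stock rod 1  [load 125/170]
  35 → stock rod 1  [load 160/170]
  130 → stock rod 2 (new)  [load 130/170]
  95 → stock rod 3 (new)  [load 95/170]
  20 → stock rod 2  [load 150/170]
  115 → stock rod 4 (new)  [load 115/170]
  25 → stock rod 4  [load 140/170]
  30 → stock rod 4  [load 170/170]
  20 → stock rod 2  [load 170/170]
  35 → stock rod 3  [load 130/170]
  100 → stock rod 5 (new)  [load 100/170]
  20 → stock rod 3  [load 150/170]
5 stock rods opened.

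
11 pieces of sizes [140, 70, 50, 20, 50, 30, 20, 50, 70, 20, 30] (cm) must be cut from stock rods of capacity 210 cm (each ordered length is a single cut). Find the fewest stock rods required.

3

Total = 140 + 70 + 70 + 50 + 50 + 50 + 30 + 30 + 20 + 20 + 20 = 550 cm.
Lower bound: ⌈550/210⌉ = 3 stock rods.
A packing using 3 stock rods:
  stock rod 1: 140 + 70 = 210
  stock rod 2: 70 + 50 + 50 + 30 = 200
  stock rod 3: 50 + 30 + 20 + 20 + 20 = 140
This matches the lower bound, so 3 is optimal.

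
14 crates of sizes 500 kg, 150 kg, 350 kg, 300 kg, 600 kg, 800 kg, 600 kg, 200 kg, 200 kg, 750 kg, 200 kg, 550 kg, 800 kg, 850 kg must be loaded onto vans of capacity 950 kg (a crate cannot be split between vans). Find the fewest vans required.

Total = 850 + 800 + 800 + 750 + 600 + 600 + 550 + 500 + 350 + 300 + 200 + 200 + 200 + 150 = 6850 kg.
Lower bound: ⌈6850/950⌉ = 8 vans.
A packing using 8 vans:
  van 1: 850 = 850
  van 2: 800 + 150 = 950
  van 3: 800 = 800
  van 4: 750 + 200 = 950
  van 5: 600 + 350 = 950
  van 6: 600 + 300 = 900
  van 7: 550 + 200 + 200 = 950
  van 8: 500 = 500
This matches the lower bound, so 8 is optimal.

8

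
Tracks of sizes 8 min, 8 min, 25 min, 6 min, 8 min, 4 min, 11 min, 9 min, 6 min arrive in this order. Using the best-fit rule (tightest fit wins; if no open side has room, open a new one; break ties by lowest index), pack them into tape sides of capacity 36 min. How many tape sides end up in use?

3

  8 → side 1 (new)  [load 8/36]
  8 → side 1  [load 16/36]
  25 → side 2 (new)  [load 25/36]
  6 → side 2  [load 31/36]
  8 → side 1  [load 24/36]
  4 → side 2  [load 35/36]
  11 → side 1  [load 35/36]
  9 → side 3 (new)  [load 9/36]
  6 → side 3  [load 15/36]
3 tape sides opened.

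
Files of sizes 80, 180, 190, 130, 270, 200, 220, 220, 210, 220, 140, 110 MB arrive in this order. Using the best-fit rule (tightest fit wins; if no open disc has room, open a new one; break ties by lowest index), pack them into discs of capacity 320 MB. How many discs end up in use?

  80 → disc 1 (new)  [load 80/320]
  180 → disc 1  [load 260/320]
  190 → disc 2 (new)  [load 190/320]
  130 → disc 2  [load 320/320]
  270 → disc 3 (new)  [load 270/320]
  200 → disc 4 (new)  [load 200/320]
  220 → disc 5 (new)  [load 220/320]
  220 → disc 6 (new)  [load 220/320]
  210 → disc 7 (new)  [load 210/320]
  220 → disc 8 (new)  [load 220/320]
  140 → disc 9 (new)  [load 140/320]
  110 → disc 7  [load 320/320]
9 discs opened.

9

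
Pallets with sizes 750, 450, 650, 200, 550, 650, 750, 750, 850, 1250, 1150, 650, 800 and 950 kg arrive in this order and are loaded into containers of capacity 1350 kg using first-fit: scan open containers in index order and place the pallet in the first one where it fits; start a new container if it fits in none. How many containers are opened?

  750 → container 1 (new)  [load 750/1350]
  450 → container 1  [load 1200/1350]
  650 → container 2 (new)  [load 650/1350]
  200 → container 2  [load 850/1350]
  550 → container 3 (new)  [load 550/1350]
  650 → container 3  [load 1200/1350]
  750 → container 4 (new)  [load 750/1350]
  750 → container 5 (new)  [load 750/1350]
  850 → container 6 (new)  [load 850/1350]
  1250 → container 7 (new)  [load 1250/1350]
  1150 → container 8 (new)  [load 1150/1350]
  650 → container 9 (new)  [load 650/1350]
  800 → container 10 (new)  [load 800/1350]
  950 → container 11 (new)  [load 950/1350]
11 containers opened.

11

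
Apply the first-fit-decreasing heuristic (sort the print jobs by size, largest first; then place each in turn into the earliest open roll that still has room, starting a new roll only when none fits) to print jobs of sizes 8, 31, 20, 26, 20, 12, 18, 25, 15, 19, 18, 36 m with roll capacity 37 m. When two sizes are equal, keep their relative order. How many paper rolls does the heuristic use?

Sorted descending: 36, 31, 26, 25, 20, 20, 19, 18, 18, 15, 12, 8.
  36 → roll 1 (new)  [load 36/37]
  31 → roll 2 (new)  [load 31/37]
  26 → roll 3 (new)  [load 26/37]
  25 → roll 4 (new)  [load 25/37]
  20 → roll 5 (new)  [load 20/37]
  20 → roll 6 (new)  [load 20/37]
  19 → roll 7 (new)  [load 19/37]
  18 → roll 7  [load 37/37]
  18 → roll 8 (new)  [load 18/37]
  15 → roll 5  [load 35/37]
  12 → roll 4  [load 37/37]
  8 → roll 3  [load 34/37]
8 paper rolls opened.

8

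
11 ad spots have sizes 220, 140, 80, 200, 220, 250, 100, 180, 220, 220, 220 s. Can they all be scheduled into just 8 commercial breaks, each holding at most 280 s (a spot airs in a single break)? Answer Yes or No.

Total = 2050 s; ⌈2050/280⌉ = 8.
The bound of 8 does not rule out 8, but exhaustive search shows no assignment into 8 commercial breaks of capacity 280 s exists — the minimum is 9.

No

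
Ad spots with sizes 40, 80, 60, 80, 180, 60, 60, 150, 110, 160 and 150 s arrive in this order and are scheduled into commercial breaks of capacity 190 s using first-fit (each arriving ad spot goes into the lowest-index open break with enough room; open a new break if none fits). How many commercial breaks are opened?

7

  40 → break 1 (new)  [load 40/190]
  80 → break 1  [load 120/190]
  60 → break 1  [load 180/190]
  80 → break 2 (new)  [load 80/190]
  180 → break 3 (new)  [load 180/190]
  60 → break 2  [load 140/190]
  60 → break 4 (new)  [load 60/190]
  150 → break 5 (new)  [load 150/190]
  110 → break 4  [load 170/190]
  160 → break 6 (new)  [load 160/190]
  150 → break 7 (new)  [load 150/190]
7 commercial breaks opened.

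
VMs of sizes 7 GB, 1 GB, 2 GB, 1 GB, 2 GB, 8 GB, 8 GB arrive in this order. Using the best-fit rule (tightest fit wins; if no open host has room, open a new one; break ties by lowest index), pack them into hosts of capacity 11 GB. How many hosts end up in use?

3

  7 → host 1 (new)  [load 7/11]
  1 → host 1  [load 8/11]
  2 → host 1  [load 10/11]
  1 → host 1  [load 11/11]
  2 → host 2 (new)  [load 2/11]
  8 → host 2  [load 10/11]
  8 → host 3 (new)  [load 8/11]
3 hosts opened.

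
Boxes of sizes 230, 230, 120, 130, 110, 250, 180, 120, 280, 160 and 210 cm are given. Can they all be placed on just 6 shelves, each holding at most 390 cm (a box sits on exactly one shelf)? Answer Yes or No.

Yes

A valid assignment using 6 shelves:
  shelf 1: 280 + 110 = 390
  shelf 2: 250 + 130 = 380
  shelf 3: 230 + 160 = 390
  shelf 4: 230 + 120 = 350
  shelf 5: 210 + 180 = 390
  shelf 6: 120 = 120
Every load is within 390 cm, so 6 shelves suffice.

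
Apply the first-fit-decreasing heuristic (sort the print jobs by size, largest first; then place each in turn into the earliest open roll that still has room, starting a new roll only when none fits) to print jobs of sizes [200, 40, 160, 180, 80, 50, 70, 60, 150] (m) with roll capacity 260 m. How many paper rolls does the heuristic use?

4

Sorted descending: 200, 180, 160, 150, 80, 70, 60, 50, 40.
  200 → roll 1 (new)  [load 200/260]
  180 → roll 2 (new)  [load 180/260]
  160 → roll 3 (new)  [load 160/260]
  150 → roll 4 (new)  [load 150/260]
  80 → roll 2  [load 260/260]
  70 → roll 3  [load 230/260]
  60 → roll 1  [load 260/260]
  50 → roll 4  [load 200/260]
  40 → roll 4  [load 240/260]
4 paper rolls opened.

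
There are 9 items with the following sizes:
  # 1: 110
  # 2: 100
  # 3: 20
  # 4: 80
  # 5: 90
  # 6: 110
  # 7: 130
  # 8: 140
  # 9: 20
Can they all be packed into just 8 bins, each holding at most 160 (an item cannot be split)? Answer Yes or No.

Yes

A valid assignment using 7 bins:
  bin 1: 140 + 20 = 160
  bin 2: 130 + 20 = 150
  bin 3: 110 = 110
  bin 4: 110 = 110
  bin 5: 100 = 100
  bin 6: 90 = 90
  bin 7: 80 = 80
That uses only 7 ≤ 8, so 8 bins are enough.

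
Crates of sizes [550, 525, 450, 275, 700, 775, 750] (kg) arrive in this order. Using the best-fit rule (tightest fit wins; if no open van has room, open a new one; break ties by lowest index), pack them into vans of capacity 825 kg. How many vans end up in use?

6

  550 → van 1 (new)  [load 550/825]
  525 → van 2 (new)  [load 525/825]
  450 → van 3 (new)  [load 450/825]
  275 → van 1  [load 825/825]
  700 → van 4 (new)  [load 700/825]
  775 → van 5 (new)  [load 775/825]
  750 → van 6 (new)  [load 750/825]
6 vans opened.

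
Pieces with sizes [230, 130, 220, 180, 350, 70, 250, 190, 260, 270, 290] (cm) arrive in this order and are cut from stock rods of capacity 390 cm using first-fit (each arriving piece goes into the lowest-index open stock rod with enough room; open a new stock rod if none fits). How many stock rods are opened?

  230 → stock rod 1 (new)  [load 230/390]
  130 → stock rod 1  [load 360/390]
  220 → stock rod 2 (new)  [load 220/390]
  180 → stock rod 3 (new)  [load 180/390]
  350 → stock rod 4 (new)  [load 350/390]
  70 → stock rod 2  [load 290/390]
  250 → stock rod 5 (new)  [load 250/390]
  190 → stock rod 3  [load 370/390]
  260 → stock rod 6 (new)  [load 260/390]
  270 → stock rod 7 (new)  [load 270/390]
  290 → stock rod 8 (new)  [load 290/390]
8 stock rods opened.

8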